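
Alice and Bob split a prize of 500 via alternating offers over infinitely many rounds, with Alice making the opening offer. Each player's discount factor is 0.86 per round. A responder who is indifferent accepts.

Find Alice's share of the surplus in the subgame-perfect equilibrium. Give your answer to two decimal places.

Let x be Alice's share when Alice proposes and y be Bob's share when Bob proposes.
Bob accepts iff offered ≥ 0.86·y, so x = 500 − 0.86y. Symmetrically y = 500 − 0.86x.
Substituting: x = 500 − 0.86(500 − 0.86x), giving x(1 − 0.86·0.86) = 500(1 − 0.86).
So x = 500 × 0.14 / 0.2604 ≈ 268.8172, and Bob receives 500 − x ≈ 231.1828.

268.82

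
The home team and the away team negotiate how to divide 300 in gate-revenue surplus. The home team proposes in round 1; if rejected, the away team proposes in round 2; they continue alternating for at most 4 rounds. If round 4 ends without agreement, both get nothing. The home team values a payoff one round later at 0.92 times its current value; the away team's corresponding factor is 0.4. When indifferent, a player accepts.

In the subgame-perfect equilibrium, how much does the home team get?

246.24

Round 4 (the away team proposes): the home team will accept anything ≥ 0, so the away team offers 0 and keeps 300.
Round 3 (the home team proposes): the away team can get 300 next round, worth 0.4 × 300 = 120 now; the home team offers that and keeps 180.
Round 2 (the away team proposes): the home team can get 180 next round, worth 0.92 × 180 = 165.6 now, so the away team offers 165.6, keeping 134.4.
Round 1 (the home team proposes): the away team can get 134.4 next round, worth 0.4 × 134.4 = 53.76 now, so the home team offers 53.76, keeping 246.24.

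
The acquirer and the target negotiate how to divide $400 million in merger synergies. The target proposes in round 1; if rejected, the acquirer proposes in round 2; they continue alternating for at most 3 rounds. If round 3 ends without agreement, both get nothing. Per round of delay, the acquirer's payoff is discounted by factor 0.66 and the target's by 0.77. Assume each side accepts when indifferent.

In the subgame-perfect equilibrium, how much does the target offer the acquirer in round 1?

Work backward from the last round.
Round 3 (the target proposes): the acquirer will accept anything ≥ 0, so the target offers 0 and keeps 400.
Round 2 (the acquirer proposes): the target can get 400 next round, worth 0.77 × 400 = 308 now. The acquirer offers 308 and keeps 400 − 308 = 92.
Round 1 (the target proposes): the acquirer can get 92 next round, worth 0.66 × 92 = 60.72 now; the target offers that and keeps 339.28.

60.72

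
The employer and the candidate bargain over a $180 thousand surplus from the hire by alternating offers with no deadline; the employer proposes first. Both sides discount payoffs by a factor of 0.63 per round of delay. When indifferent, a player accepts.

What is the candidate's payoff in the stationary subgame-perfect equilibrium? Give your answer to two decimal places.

When the employer proposes, the candidate accepts any offer worth at least 0.63 times what the candidate would get by proposing next round; and vice versa.
This gives x = 180 − 0.63y and y = 180 − 0.63x, where x and y are each side's share when it proposes.
Hence (1 − 0.63·0.63)x = 180(1 − 0.63), i.e. 0.6031·x = 66.6.
x ≈ 110.4294; the candidate's share is 180 − x ≈ 69.5706.

69.57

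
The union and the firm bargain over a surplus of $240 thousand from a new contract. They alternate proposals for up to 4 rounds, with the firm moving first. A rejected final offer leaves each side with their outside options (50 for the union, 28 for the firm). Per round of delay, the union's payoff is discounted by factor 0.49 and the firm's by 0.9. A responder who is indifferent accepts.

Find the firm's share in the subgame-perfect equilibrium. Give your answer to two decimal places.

182.43

Round 4 (the union proposes): the firm gets 28 if talks fail, so the union offers 28 and keeps 212.
Round 3 (the firm proposes): the union can get 212 next round, worth 0.49 × 212 = 103.88 now; the firm offers that and keeps 136.12.
Round 2 (the union proposes): the firm can get 136.12 next round, worth 0.9 × 136.12 = 122.508 now, so the union offers 122.508, keeping 117.492.
Round 1 (the firm proposes): the union can get 117.492 next round, worth 0.49 × 117.492 = 57.57108 now, so the firm offers 57.57108, keeping 182.42892.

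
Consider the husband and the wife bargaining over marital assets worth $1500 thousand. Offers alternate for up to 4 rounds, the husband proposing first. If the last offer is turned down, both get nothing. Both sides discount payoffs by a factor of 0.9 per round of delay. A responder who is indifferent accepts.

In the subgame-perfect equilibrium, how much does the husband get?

271.5

Round 4 (the wife proposes): the husband will accept anything ≥ 0, so the wife offers 0 and keeps 1500.
Round 3 (the husband proposes): the wife can get 1500 next round, worth 0.9 × 1500 = 1350 now; the husband offers that and keeps 150.
Round 2 (the wife proposes): the husband can get 150 next round, worth 0.9 × 150 = 135 now; the wife offers that and keeps 1365.
Round 1 (the husband proposes): the wife can get 1365 next round, worth 0.9 × 1365 = 1228.5 now; the husband offers that and keeps 271.5.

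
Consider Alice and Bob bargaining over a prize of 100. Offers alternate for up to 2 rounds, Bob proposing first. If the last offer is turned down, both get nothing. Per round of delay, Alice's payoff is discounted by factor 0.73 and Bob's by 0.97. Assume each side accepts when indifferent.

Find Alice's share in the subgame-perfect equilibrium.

73

Work backward from the last round.
Round 2 (Alice proposes): Bob will accept anything ≥ 0, so Alice offers 0 and keeps 100.
Round 1 (Bob proposes): Alice can get 100 next round, worth 0.73 × 100 = 73 now; Bob offers that and keeps 27.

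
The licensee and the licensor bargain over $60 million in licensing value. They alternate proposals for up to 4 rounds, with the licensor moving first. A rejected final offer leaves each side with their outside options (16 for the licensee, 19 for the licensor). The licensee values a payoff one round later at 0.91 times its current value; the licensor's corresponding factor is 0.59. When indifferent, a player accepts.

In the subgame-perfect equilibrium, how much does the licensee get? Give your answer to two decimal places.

Work backward from the last round.
Round 4 (the licensee proposes): the licensor gets 19 if talks fail, so the licensee offers 19 and keeps 41.
Round 3 (the licensor proposes): the licensee can get 41 next round, worth 0.91 × 41 = 37.31 now; the licensor offers that and keeps 22.69.
Round 2 (the licensee proposes): the licensor can get 22.69 next round, worth 0.59 × 22.69 = 13.3871 now; the licensee offers that and keeps 46.6129.
Round 1 (the licensor proposes): the licensee can get 46.6129 next round, worth 0.91 × 46.6129 = 42.417739 now, so the licensor offers 42.417739, keeping 17.582261.

42.42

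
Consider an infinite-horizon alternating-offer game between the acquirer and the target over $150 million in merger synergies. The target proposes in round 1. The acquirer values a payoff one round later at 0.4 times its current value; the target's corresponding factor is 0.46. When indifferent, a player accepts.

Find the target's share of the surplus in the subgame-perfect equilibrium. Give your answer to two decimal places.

110.29

In a stationary SPE each proposer offers the other exactly their discounted continuation value.
If the target keeps x when proposing and the acquirer keeps y when proposing, then x = 150 − 0.4y and y = 150 − 0.46x.
Solving: x = 150(1 − 0.4) / (1 − 0.46·0.4) = 90 / 0.816 ≈ 110.2941.
The acquirer gets 150 − 110.2941 ≈ 39.7059.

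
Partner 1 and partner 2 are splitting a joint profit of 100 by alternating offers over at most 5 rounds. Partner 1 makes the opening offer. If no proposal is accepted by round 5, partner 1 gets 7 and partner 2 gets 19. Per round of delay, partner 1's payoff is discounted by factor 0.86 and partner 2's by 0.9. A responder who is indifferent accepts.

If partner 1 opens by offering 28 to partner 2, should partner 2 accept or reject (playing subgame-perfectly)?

Round 5 (partner 1 proposes): partner 2 gets 19 if talks fail, so partner 1 offers 19 and keeps 81.
Round 4 (partner 2 proposes): partner 1 can get 81 next round, worth 0.86 × 81 = 69.66 now; partner 2 offers that and keeps 30.34.
Round 3 (partner 1 proposes): partner 2 can get 30.34 next round, worth 0.9 × 30.34 = 27.306 now; partner 1 offers that and keeps 72.694.
Round 2 (partner 2 proposes): partner 1 can get 72.694 next round, worth 0.86 × 72.694 = 62.51684 now; partner 2 offers that and keeps 37.48316.
So by rejecting in round 1, partner 2 gets 37.48316 next round, worth 0.9 × 37.48316 = 33.734844 now.
Offer 28 < 33.734844, so partner 2 rejects.

Reject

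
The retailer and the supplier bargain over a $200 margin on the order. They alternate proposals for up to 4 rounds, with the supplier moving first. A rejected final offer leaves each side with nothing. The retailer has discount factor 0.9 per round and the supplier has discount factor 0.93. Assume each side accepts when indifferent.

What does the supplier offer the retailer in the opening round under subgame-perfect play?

163.26

Round 4 (the retailer proposes): the supplier will accept anything ≥ 0, so the retailer offers 0 and keeps 200.
Round 3 (the supplier proposes): the retailer can get 200 next round, worth 0.9 × 200 = 180 now, so the supplier offers 180, keeping 20.
Round 2 (the retailer proposes): the supplier can get 20 next round, worth 0.93 × 20 = 18.6 now; the retailer offers that and keeps 181.4.
Round 1 (the supplier proposes): the retailer can get 181.4 next round, worth 0.9 × 181.4 = 163.26 now. The supplier offers 163.26 and keeps 200 − 163.26 = 36.74.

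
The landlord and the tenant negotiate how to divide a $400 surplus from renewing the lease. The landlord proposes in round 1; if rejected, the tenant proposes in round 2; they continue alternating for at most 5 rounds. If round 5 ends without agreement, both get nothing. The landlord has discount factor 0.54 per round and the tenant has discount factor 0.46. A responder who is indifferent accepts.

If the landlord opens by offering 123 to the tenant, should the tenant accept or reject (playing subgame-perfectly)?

Work out the tenant's continuation value if the offer is rejected.
Round 5 (the landlord proposes): rejection yields 0 for the tenant; the landlord offers 0 and keeps 400.
Round 4 (the tenant proposes): the landlord can get 400 next round, worth 0.54 × 400 = 216 now. The tenant offers 216 and keeps 400 − 216 = 184.
Round 3 (the landlord proposes): the tenant can get 184 next round, worth 0.46 × 184 = 84.64 now. The landlord offers 84.64 and keeps 400 − 84.64 = 315.36.
Round 2 (the tenant proposes): the landlord can get 315.36 next round, worth 0.54 × 315.36 = 170.2944 now. The tenant offers 170.2944 and keeps 400 − 170.2944 = 229.7056.
So by rejecting in round 1, the tenant gets 229.7056 next round, worth 0.46 × 229.7056 = 105.664576 now.
Offer 123 ≥ 105.664576, so the tenant accepts.

Accept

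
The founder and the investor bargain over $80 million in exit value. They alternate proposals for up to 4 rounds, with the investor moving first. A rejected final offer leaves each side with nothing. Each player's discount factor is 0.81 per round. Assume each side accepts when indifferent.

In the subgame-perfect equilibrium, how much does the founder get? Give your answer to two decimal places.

54.83

Round 4 (the founder proposes): the investor will accept anything ≥ 0, so the founder offers 0 and keeps 80.
Round 3 (the investor proposes): the founder can get 80 next round, worth 0.81 × 80 = 64.8 now; the investor offers that and keeps 15.2.
Round 2 (the founder proposes): the investor can get 15.2 next round, worth 0.81 × 15.2 = 12.312 now; the founder offers that and keeps 67.688.
Round 1 (the investor proposes): the founder can get 67.688 next round, worth 0.81 × 67.688 = 54.82728 now; the investor offers that and keeps 25.17272.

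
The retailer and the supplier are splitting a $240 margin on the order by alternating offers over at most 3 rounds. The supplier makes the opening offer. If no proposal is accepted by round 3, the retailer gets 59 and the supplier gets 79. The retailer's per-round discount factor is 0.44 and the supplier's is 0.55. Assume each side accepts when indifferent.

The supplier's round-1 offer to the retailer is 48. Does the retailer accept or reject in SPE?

Round 3 (the supplier proposes): the retailer gets 59 if talks fail, so the supplier offers 59 and keeps 181.
Round 2 (the retailer proposes): the supplier can get 181 next round, worth 0.55 × 181 = 99.55 now. The retailer offers 99.55 and keeps 240 − 99.55 = 140.45.
So by rejecting in round 1, the retailer gets 140.45 next round, worth 0.44 × 140.45 = 61.798 now.
Offer 48 < 61.798, so the retailer rejects.

Reject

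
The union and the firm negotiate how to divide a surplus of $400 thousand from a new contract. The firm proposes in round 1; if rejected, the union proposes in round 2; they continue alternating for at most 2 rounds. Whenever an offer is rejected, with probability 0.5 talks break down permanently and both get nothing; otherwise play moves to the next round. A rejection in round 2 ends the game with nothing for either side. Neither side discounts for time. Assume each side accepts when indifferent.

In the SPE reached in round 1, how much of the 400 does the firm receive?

200

By backward induction:
Round 2 (the union proposes): the firm will accept anything ≥ 0, so the union offers 0 and keeps 400.
Round 1 (the firm proposes): rejecting gives the union an expected 0.5 × 400 = 200. The firm offers 200 and keeps 400 − 200 = 200.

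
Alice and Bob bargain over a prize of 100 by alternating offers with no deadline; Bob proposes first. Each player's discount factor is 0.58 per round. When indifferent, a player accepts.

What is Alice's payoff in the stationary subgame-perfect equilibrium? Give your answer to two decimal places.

36.71

When Bob proposes, Alice accepts any offer worth at least 0.58 times what Alice would get by proposing next round; and vice versa.
This gives x = 100 − 0.58y and y = 100 − 0.58x, where x and y are each side's share when it proposes.
Hence (1 − 0.58·0.58)x = 100(1 − 0.58), i.e. 0.6636·x = 42.
x ≈ 63.2911; Alice's share is 100 − x ≈ 36.7089.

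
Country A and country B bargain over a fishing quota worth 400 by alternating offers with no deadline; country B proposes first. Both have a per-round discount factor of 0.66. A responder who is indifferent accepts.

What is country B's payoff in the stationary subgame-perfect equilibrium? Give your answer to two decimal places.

240.96

In a stationary SPE each proposer offers the other exactly their discounted continuation value.
If country B keeps x when proposing and country A keeps y when proposing, then x = 400 − 0.66y and y = 400 − 0.66x.
Solving: x = 400(1 − 0.66) / (1 − 0.66·0.66) = 136 / 0.5644 ≈ 240.9639.
Country A gets 400 − 240.9639 ≈ 159.0361.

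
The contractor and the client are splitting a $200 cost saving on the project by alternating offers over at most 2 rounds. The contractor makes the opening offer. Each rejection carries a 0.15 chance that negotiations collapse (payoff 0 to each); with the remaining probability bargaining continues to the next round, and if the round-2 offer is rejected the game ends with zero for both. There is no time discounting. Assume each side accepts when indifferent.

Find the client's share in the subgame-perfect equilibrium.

170

Round 2 (the client proposes): rejection yields 0 for the contractor; the client offers 0 and keeps 200.
Round 1 (the contractor proposes): rejecting gives the client an expected 0.85 × 200 = 170, so the contractor offers 170, keeping 30.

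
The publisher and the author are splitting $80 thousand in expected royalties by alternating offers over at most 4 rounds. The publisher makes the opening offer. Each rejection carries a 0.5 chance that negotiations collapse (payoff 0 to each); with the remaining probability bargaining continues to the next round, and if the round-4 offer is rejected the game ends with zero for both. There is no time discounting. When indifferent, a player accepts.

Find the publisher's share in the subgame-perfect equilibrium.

50

Round 4 (the author proposes): the publisher will accept anything ≥ 0, so the author offers 0 and keeps 80.
Round 3 (the publisher proposes): rejecting gives the author an expected 0.5 × 80 = 40. The publisher offers 40 and keeps 80 − 40 = 40.
Round 2 (the author proposes): rejecting gives the publisher an expected 0.5 × 40 = 20. The author offers 20 and keeps 80 − 20 = 60.
Round 1 (the publisher proposes): rejecting gives the author an expected 0.5 × 60 = 30. The publisher offers 30 and keeps 80 − 30 = 50.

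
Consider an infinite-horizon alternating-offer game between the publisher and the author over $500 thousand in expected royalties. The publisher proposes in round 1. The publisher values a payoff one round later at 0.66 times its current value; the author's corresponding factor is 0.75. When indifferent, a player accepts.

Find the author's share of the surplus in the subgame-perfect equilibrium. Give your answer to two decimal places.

252.48

Let x be the publisher's share when the publisher proposes and y be the author's share when the author proposes.
The author accepts iff offered ≥ 0.75·y, so x = 500 − 0.75y. Symmetrically y = 500 − 0.66x.
Substituting: x = 500 − 0.75(500 − 0.66x), giving x(1 − 0.66·0.75) = 500(1 − 0.75).
So x = 500 × 0.25 / 0.505 ≈ 247.5248, and the author receives 500 − x ≈ 252.4752.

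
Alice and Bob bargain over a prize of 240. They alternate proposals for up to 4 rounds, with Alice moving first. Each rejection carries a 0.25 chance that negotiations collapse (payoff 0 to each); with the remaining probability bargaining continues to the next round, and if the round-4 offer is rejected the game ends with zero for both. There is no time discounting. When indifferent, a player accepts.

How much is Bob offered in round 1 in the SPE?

146.25

Round 4 (Bob proposes): Alice will accept anything ≥ 0, so Bob offers 0 and keeps 240.
Round 3 (Alice proposes): rejecting gives Bob an expected 0.75 × 240 = 180. Alice offers 180 and keeps 240 − 180 = 60.
Round 2 (Bob proposes): rejecting gives Alice an expected 0.75 × 60 = 45, so Bob offers 45, keeping 195.
Round 1 (Alice proposes): rejecting gives Bob an expected 0.75 × 195 = 146.25; Alice offers that and keeps 93.75.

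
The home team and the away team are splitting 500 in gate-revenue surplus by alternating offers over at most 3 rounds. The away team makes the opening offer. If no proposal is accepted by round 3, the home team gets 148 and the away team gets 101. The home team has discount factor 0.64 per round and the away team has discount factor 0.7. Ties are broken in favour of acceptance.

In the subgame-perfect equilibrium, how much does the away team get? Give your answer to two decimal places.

337.70

Round 3 (the away team proposes): the home team gets 148 if talks fail, so the away team offers 148 and keeps 352.
Round 2 (the home team proposes): the away team can get 352 next round, worth 0.7 × 352 = 246.4 now; the home team offers that and keeps 253.6.
Round 1 (the away team proposes): the home team can get 253.6 next round, worth 0.64 × 253.6 = 162.304 now; the away team offers that and keeps 337.696.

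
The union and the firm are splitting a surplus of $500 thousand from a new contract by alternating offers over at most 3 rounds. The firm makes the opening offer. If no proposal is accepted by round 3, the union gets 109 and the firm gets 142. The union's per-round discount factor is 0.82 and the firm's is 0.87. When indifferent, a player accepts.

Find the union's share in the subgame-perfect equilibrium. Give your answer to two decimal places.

Work backward from the last round.
Round 3 (the firm proposes): the union gets 109 if talks fail, so the firm offers 109 and keeps 391.
Round 2 (the union proposes): the firm can get 391 next round, worth 0.87 × 391 = 340.17 now, so the union offers 340.17, keeping 159.83.
Round 1 (the firm proposes): the union can get 159.83 next round, worth 0.82 × 159.83 = 131.0606 now, so the firm offers 131.0606, keeping 368.9394.

131.06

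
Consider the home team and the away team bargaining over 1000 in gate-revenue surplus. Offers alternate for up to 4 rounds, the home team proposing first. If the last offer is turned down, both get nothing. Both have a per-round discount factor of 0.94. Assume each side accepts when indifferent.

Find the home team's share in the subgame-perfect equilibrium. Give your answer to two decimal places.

113.02

Round 4 (the away team proposes): the home team will accept anything ≥ 0, so the away team offers 0 and keeps 1000.
Round 3 (the home team proposes): the away team can get 1000 next round, worth 0.94 × 1000 = 940 now. The home team offers 940 and keeps 1000 − 940 = 60.
Round 2 (the away team proposes): the home team can get 60 next round, worth 0.94 × 60 = 56.4 now, so the away team offers 56.4, keeping 943.6.
Round 1 (the home team proposes): the away team can get 943.6 next round, worth 0.94 × 943.6 = 886.984 now, so the home team offers 886.984, keeping 113.016.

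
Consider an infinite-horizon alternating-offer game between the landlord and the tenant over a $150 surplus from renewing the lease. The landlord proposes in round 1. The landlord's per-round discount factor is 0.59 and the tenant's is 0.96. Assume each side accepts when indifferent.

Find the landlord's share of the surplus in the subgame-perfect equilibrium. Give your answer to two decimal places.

13.84

In a stationary SPE each proposer offers the other exactly their discounted continuation value.
If the landlord keeps x when proposing and the tenant keeps y when proposing, then x = 150 − 0.96y and y = 150 − 0.59x.
Solving: x = 150(1 − 0.96) / (1 − 0.59·0.96) = 6 / 0.4336 ≈ 13.8376.
The tenant gets 150 − 13.8376 ≈ 136.1624.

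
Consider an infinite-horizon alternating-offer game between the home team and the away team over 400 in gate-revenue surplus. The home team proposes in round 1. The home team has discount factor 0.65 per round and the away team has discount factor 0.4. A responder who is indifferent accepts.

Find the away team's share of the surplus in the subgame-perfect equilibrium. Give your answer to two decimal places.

75.68

Let x be the home team's share when the home team proposes and y be the away team's share when the away team proposes.
The away team accepts iff offered ≥ 0.4·y, so x = 400 − 0.4y. Symmetrically y = 400 − 0.65x.
Substituting: x = 400 − 0.4(400 − 0.65x), giving x(1 − 0.65·0.4) = 400(1 − 0.4).
So x = 400 × 0.6 / 0.74 ≈ 324.3243, and the away team receives 400 − x ≈ 75.6757.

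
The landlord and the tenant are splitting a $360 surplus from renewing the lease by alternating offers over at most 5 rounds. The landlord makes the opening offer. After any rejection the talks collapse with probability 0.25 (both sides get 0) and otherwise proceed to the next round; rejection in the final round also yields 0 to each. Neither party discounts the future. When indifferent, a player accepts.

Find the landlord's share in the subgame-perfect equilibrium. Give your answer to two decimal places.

254.53

Round 5 (the landlord proposes): the tenant will accept anything ≥ 0, so the landlord offers 0 and keeps 360.
Round 4 (the tenant proposes): rejecting gives the landlord an expected 0.75 × 360 = 270; the tenant offers that and keeps 90.
Round 3 (the landlord proposes): rejecting gives the tenant an expected 0.75 × 90 = 67.5, so the landlord offers 67.5, keeping 292.5.
Round 2 (the tenant proposes): rejecting gives the landlord an expected 0.75 × 292.5 = 219.375. The tenant offers 219.375 and keeps 360 − 219.375 = 140.625.
Round 1 (the landlord proposes): rejecting gives the tenant an expected 0.75 × 140.625 = 105.46875, so the landlord offers 105.46875, keeping 254.53125.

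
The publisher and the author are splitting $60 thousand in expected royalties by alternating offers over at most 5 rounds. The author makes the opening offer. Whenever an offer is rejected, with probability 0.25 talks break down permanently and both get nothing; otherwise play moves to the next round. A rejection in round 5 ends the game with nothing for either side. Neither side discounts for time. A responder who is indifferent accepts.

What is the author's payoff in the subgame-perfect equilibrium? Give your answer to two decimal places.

42.42

Round 5 (the author proposes): rejection yields 0 for the publisher; the author offers 0 and keeps 60.
Round 4 (the publisher proposes): rejecting gives the author an expected 0.75 × 60 = 45; the publisher offers that and keeps 15.
Round 3 (the author proposes): rejecting gives the publisher an expected 0.75 × 15 = 11.25. The author offers 11.25 and keeps 60 − 11.25 = 48.75.
Round 2 (the publisher proposes): rejecting gives the author an expected 0.75 × 48.75 = 36.5625; the publisher offers that and keeps 23.4375.
Round 1 (the author proposes): rejecting gives the publisher an expected 0.75 × 23.4375 = 17.578125. The author offers 17.578125 and keeps 60 − 17.578125 = 42.421875.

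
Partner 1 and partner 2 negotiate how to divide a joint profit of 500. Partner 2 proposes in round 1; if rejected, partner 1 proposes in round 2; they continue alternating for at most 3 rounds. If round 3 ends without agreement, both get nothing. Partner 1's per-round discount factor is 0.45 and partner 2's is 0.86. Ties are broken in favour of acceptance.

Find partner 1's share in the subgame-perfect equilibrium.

31.5

Round 3 (partner 2 proposes): partner 1 will accept anything ≥ 0, so partner 2 offers 0 and keeps 500.
Round 2 (partner 1 proposes): partner 2 can get 500 next round, worth 0.86 × 500 = 430 now; partner 1 offers that and keeps 70.
Round 1 (partner 2 proposes): partner 1 can get 70 next round, worth 0.45 × 70 = 31.5 now, so partner 2 offers 31.5, keeping 468.5.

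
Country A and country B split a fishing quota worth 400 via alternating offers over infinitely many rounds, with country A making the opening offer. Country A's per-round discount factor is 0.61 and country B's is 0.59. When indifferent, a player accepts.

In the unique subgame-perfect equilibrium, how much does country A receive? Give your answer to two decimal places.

256.21

Let x be country A's share when country A proposes and y be country B's share when country B proposes.
Country B accepts iff offered ≥ 0.59·y, so x = 400 − 0.59y. Symmetrically y = 400 − 0.61x.
Substituting: x = 400 − 0.59(400 − 0.61x), giving x(1 − 0.61·0.59) = 400(1 − 0.59).
So x = 400 × 0.41 / 0.6401 ≈ 256.2100, and country B receives 400 − x ≈ 143.7900.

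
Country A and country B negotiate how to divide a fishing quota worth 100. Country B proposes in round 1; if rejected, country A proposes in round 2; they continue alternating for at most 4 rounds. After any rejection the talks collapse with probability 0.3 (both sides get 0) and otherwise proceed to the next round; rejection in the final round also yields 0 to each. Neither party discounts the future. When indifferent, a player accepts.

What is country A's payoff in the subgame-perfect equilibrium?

55.3

By backward induction:
Round 4 (country A proposes): country B will accept anything ≥ 0, so country A offers 0 and keeps 100.
Round 3 (country B proposes): rejecting gives country A an expected 0.7 × 100 = 70; country B offers that and keeps 30.
Round 2 (country A proposes): rejecting gives country B an expected 0.7 × 30 = 21, so country A offers 21, keeping 79.
Round 1 (country B proposes): rejecting gives country A an expected 0.7 × 79 = 55.3. Country B offers 55.3 and keeps 100 − 55.3 = 44.7.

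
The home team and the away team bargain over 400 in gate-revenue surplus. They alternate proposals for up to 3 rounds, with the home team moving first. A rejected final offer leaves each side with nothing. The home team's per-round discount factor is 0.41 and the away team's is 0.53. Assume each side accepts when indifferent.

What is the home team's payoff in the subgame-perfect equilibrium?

274.92

Solve by backward induction from round 3.
Round 3 (the home team proposes): the away team will accept anything ≥ 0, so the home team offers 0 and keeps 400.
Round 2 (the away team proposes): the home team can get 400 next round, worth 0.41 × 400 = 164 now, so the away team offers 164, keeping 236.
Round 1 (the home team proposes): the away team can get 236 next round, worth 0.53 × 236 = 125.08 now, so the home team offers 125.08, keeping 274.92.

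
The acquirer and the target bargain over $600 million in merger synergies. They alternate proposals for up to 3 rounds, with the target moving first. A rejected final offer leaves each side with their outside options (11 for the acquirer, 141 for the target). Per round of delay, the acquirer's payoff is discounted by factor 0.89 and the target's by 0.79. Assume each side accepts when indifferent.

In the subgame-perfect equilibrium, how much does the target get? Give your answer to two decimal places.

480.13

Round 3 (the target proposes): the acquirer gets 11 if talks fail, so the target offers 11 and keeps 589.
Round 2 (the acquirer proposes): the target can get 589 next round, worth 0.79 × 589 = 465.31 now; the acquirer offers that and keeps 134.69.
Round 1 (the target proposes): the acquirer can get 134.69 next round, worth 0.89 × 134.69 = 119.8741 now; the target offers that and keeps 480.1259.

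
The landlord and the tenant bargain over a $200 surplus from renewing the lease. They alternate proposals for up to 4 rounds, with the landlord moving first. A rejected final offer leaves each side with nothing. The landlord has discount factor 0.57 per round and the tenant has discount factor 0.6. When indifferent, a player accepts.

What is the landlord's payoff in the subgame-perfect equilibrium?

By backward induction:
Round 4 (the tenant proposes): the landlord will accept anything ≥ 0, so the tenant offers 0 and keeps 200.
Round 3 (the landlord proposes): the tenant can get 200 next round, worth 0.6 × 200 = 120 now. The landlord offers 120 and keeps 200 − 120 = 80.
Round 2 (the tenant proposes): the landlord can get 80 next round, worth 0.57 × 80 = 45.6 now, so the tenant offers 45.6, keeping 154.4.
Round 1 (the landlord proposes): the tenant can get 154.4 next round, worth 0.6 × 154.4 = 92.64 now; the landlord offers that and keeps 107.36.

107.36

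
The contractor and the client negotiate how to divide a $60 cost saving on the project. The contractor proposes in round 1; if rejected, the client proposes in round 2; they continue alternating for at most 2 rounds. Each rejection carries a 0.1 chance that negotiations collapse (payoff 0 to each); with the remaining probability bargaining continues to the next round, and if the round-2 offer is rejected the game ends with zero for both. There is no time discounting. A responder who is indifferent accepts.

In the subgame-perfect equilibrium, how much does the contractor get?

6

Round 2 (the client proposes): the contractor will accept anything ≥ 0, so the client offers 0 and keeps 60.
Round 1 (the contractor proposes): rejecting gives the client an expected 0.9 × 60 = 54, so the contractor offers 54, keeping 6.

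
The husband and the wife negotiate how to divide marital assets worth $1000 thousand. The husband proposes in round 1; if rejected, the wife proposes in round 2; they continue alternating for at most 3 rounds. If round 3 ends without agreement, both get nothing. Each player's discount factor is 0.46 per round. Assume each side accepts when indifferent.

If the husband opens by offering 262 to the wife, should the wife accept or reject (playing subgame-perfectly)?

Work out the wife's continuation value if the offer is rejected.
Round 3 (the husband proposes): the wife will accept anything ≥ 0, so the husband offers 0 and keeps 1000.
Round 2 (the wife proposes): the husband can get 1000 next round, worth 0.46 × 1000 = 460 now. The wife offers 460 and keeps 1000 − 460 = 540.
So by rejecting in round 1, the wife gets 540 next round, worth 0.46 × 540 = 248.4 now.
Offer 262 ≥ 248.4, so the wife accepts.

Accept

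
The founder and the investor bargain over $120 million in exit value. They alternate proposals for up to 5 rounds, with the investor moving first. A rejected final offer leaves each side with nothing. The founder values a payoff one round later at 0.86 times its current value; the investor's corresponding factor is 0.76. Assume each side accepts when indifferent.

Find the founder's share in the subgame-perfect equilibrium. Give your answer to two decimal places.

Round 5 (the investor proposes): rejection yields 0 for the founder; the investor offers 0 and keeps 120.
Round 4 (the founder proposes): the investor can get 120 next round, worth 0.76 × 120 = 91.2 now. The founder offers 91.2 and keeps 120 − 91.2 = 28.8.
Round 3 (the investor proposes): the founder can get 28.8 next round, worth 0.86 × 28.8 = 24.768 now, so the investor offers 24.768, keeping 95.232.
Round 2 (the founder proposes): the investor can get 95.232 next round, worth 0.76 × 95.232 = 72.37632 now. The founder offers 72.37632 and keeps 120 − 72.37632 = 47.62368.
Round 1 (the investor proposes): the founder can get 47.62368 next round, worth 0.86 × 47.62368 = 40.9563648 now. The investor offers 40.9563648 and keeps 120 − 40.9563648 = 79.0436352.

40.96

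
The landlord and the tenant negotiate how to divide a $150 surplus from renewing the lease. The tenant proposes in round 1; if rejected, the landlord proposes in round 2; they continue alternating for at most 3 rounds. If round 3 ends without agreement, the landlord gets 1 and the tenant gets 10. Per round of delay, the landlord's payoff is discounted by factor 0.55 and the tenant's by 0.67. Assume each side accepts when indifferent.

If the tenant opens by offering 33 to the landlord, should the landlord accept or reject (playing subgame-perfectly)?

Accept

Round 3 (the tenant proposes): the landlord gets 1 if talks fail, so the tenant offers 1 and keeps 149.
Round 2 (the landlord proposes): the tenant can get 149 next round, worth 0.67 × 149 = 99.83 now, so the landlord offers 99.83, keeping 50.17.
So by rejecting in round 1, the landlord gets 50.17 next round, worth 0.55 × 50.17 = 27.5935 now.
Offer 33 ≥ 27.5935, so the landlord accepts.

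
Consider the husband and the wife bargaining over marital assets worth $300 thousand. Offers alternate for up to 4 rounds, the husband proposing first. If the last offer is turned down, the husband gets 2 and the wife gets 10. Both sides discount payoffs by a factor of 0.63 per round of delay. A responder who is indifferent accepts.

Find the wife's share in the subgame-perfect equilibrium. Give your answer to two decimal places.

Round 4 (the wife proposes): the husband gets 2 if talks fail, so the wife offers 2 and keeps 298.
Round 3 (the husband proposes): the wife can get 298 next round, worth 0.63 × 298 = 187.74 now. The husband offers 187.74 and keeps 300 − 187.74 = 112.26.
Round 2 (the wife proposes): the husband can get 112.26 next round, worth 0.63 × 112.26 = 70.7238 now. The wife offers 70.7238 and keeps 300 − 70.7238 = 229.2762.
Round 1 (the husband proposes): the wife can get 229.2762 next round, worth 0.63 × 229.2762 = 144.444006 now. The husband offers 144.444006 and keeps 300 − 144.444006 = 155.555994.

144.44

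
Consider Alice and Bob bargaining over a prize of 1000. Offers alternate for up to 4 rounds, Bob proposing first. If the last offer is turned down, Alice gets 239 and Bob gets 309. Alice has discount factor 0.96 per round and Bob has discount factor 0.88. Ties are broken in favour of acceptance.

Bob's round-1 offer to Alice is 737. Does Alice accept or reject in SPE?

Accept

Round 4 (Alice proposes): Bob gets 309 if talks fail, so Alice offers 309 and keeps 691.
Round 3 (Bob proposes): Alice can get 691 next round, worth 0.96 × 691 = 663.36 now; Bob offers that and keeps 336.64.
Round 2 (Alice proposes): Bob can get 336.64 next round, worth 0.88 × 336.64 = 296.2432 now; Alice offers that and keeps 703.7568.
So by rejecting in round 1, Alice gets 703.7568 next round, worth 0.96 × 703.7568 = 675.606528 now.
Offer 737 ≥ 675.606528, so Alice accepts.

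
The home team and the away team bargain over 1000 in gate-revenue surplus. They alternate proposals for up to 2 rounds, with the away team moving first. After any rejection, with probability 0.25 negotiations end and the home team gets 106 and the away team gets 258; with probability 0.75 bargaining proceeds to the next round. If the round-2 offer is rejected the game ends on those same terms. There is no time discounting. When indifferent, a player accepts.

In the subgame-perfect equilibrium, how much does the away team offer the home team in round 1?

Round 2 (the home team proposes): the away team gets 258 if talks fail, so the home team offers 258 and keeps 742.
Round 1 (the away team proposes): rejecting gives the home team an expected 0.75 × 742 + 0.25 × 106 = 583; the away team offers that and keeps 417.

583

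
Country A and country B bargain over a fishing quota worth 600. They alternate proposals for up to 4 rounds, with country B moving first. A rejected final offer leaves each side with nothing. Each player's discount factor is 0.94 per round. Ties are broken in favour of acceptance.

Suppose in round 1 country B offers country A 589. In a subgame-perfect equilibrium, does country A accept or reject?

Work out country A's continuation value if the offer is rejected.
Round 4 (country A proposes): country B will accept anything ≥ 0, so country A offers 0 and keeps 600.
Round 3 (country B proposes): country A can get 600 next round, worth 0.94 × 600 = 564 now; country B offers that and keeps 36.
Round 2 (country A proposes): country B can get 36 next round, worth 0.94 × 36 = 33.84 now; country A offers that and keeps 566.16.
So by rejecting in round 1, country A gets 566.16 next round, worth 0.94 × 566.16 = 532.1904 now.
Offer 589 ≥ 532.1904, so country A accepts.

Accept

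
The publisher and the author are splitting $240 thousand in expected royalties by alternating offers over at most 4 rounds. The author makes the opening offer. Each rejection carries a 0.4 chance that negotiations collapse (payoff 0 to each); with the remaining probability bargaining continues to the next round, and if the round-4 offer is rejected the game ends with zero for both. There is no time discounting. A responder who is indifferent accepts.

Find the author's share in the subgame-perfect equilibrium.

Round 4 (the publisher proposes): rejection yields 0 for the author; the publisher offers 0 and keeps 240.
Round 3 (the author proposes): rejecting gives the publisher an expected 0.6 × 240 = 144, so the author offers 144, keeping 96.
Round 2 (the publisher proposes): rejecting gives the author an expected 0.6 × 96 = 57.6, so the publisher offers 57.6, keeping 182.4.
Round 1 (the author proposes): rejecting gives the publisher an expected 0.6 × 182.4 = 109.44, so the author offers 109.44, keeping 130.56.

130.56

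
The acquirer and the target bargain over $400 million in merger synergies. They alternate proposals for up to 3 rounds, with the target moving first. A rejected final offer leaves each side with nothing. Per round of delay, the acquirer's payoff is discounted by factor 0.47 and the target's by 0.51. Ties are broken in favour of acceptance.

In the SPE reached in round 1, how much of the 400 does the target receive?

Round 3 (the target proposes): the acquirer will accept anything ≥ 0, so the target offers 0 and keeps 400.
Round 2 (the acquirer proposes): the target can get 400 next round, worth 0.51 × 400 = 204 now. The acquirer offers 204 and keeps 400 − 204 = 196.
Round 1 (the target proposes): the acquirer can get 196 next round, worth 0.47 × 196 = 92.12 now, so the target offers 92.12, keeping 307.88.

307.88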